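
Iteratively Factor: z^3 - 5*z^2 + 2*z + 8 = (z - 4)*(z^2 - z - 2) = (z - 4)*(z + 1)*(z - 2)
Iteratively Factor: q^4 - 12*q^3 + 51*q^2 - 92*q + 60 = (q - 5)*(q^3 - 7*q^2 + 16*q - 12) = (q - 5)*(q - 2)*(q^2 - 5*q + 6) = (q - 5)*(q - 3)*(q - 2)*(q - 2)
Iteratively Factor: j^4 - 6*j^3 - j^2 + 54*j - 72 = (j - 4)*(j^3 - 2*j^2 - 9*j + 18) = (j - 4)*(j - 2)*(j^2 - 9) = (j - 4)*(j - 2)*(j + 3)*(j - 3)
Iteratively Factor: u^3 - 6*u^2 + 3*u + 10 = (u - 2)*(u^2 - 4*u - 5) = (u - 2)*(u + 1)*(u - 5)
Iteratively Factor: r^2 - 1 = (r + 1)*(r - 1)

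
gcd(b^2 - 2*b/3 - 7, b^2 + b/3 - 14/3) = b + 7/3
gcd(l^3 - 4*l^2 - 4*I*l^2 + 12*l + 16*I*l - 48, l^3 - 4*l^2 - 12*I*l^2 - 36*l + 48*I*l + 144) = l^2 + l*(-4 - 6*I) + 24*I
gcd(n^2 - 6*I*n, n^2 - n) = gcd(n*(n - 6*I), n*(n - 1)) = n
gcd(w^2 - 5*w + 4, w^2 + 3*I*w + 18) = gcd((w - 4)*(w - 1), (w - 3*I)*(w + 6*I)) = 1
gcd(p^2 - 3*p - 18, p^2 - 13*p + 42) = p - 6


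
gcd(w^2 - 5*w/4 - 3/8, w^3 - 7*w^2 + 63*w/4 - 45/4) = w - 3/2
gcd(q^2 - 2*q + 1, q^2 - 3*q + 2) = q - 1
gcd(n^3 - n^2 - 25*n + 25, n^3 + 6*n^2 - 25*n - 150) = n^2 - 25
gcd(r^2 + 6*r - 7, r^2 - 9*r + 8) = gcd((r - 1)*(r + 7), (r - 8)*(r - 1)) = r - 1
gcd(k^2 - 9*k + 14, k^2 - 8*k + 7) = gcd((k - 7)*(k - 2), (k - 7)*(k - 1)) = k - 7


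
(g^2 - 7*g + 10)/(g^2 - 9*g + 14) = (g - 5)/(g - 7)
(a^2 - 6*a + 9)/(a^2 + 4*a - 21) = (a - 3)/(a + 7)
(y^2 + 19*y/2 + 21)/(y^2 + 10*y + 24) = (y + 7/2)/(y + 4)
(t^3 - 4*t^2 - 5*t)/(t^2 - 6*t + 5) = t*(t + 1)/(t - 1)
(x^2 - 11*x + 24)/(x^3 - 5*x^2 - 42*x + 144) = 1/(x + 6)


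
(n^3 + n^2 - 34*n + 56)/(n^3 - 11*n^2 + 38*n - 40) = (n + 7)/(n - 5)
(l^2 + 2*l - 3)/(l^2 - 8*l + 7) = (l + 3)/(l - 7)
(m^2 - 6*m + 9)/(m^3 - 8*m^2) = (m^2 - 6*m + 9)/(m^2*(m - 8))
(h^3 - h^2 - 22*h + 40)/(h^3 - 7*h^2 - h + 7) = (h^3 - h^2 - 22*h + 40)/(h^3 - 7*h^2 - h + 7)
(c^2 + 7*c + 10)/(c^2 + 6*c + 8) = (c + 5)/(c + 4)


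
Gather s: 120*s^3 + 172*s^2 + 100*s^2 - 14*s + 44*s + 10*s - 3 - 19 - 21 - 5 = 120*s^3 + 272*s^2 + 40*s - 48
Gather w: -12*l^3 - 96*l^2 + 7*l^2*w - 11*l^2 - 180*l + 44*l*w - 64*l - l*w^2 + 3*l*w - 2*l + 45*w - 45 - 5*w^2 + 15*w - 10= -12*l^3 - 107*l^2 - 246*l + w^2*(-l - 5) + w*(7*l^2 + 47*l + 60) - 55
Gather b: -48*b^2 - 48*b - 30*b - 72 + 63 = -48*b^2 - 78*b - 9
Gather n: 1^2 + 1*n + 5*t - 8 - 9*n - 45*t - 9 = -8*n - 40*t - 16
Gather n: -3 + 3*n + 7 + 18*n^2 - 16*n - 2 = 18*n^2 - 13*n + 2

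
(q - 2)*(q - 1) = q^2 - 3*q + 2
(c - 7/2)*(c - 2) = c^2 - 11*c/2 + 7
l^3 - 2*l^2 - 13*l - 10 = (l - 5)*(l + 1)*(l + 2)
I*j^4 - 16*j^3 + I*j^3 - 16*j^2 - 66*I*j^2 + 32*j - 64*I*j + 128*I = (j + 2)*(j + 8*I)^2*(I*j - I)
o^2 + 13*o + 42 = (o + 6)*(o + 7)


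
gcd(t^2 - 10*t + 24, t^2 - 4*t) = t - 4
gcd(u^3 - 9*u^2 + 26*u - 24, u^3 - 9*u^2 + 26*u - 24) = u^3 - 9*u^2 + 26*u - 24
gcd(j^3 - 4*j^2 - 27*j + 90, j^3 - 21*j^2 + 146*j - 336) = j - 6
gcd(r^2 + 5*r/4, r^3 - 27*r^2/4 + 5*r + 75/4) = r + 5/4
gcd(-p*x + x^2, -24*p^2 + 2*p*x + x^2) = 1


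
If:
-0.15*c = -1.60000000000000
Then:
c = 10.67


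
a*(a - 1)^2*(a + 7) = a^4 + 5*a^3 - 13*a^2 + 7*a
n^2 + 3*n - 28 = (n - 4)*(n + 7)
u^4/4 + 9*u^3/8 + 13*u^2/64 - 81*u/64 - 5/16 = (u/4 + 1)*(u - 1)*(u + 1/4)*(u + 5/4)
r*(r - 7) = r^2 - 7*r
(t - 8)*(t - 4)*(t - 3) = t^3 - 15*t^2 + 68*t - 96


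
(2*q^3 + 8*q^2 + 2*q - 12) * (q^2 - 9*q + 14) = 2*q^5 - 10*q^4 - 42*q^3 + 82*q^2 + 136*q - 168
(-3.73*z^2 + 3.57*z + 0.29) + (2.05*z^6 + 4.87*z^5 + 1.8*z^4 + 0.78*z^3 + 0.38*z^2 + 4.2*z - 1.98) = 2.05*z^6 + 4.87*z^5 + 1.8*z^4 + 0.78*z^3 - 3.35*z^2 + 7.77*z - 1.69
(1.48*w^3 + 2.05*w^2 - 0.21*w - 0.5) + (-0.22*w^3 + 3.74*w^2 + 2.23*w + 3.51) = 1.26*w^3 + 5.79*w^2 + 2.02*w + 3.01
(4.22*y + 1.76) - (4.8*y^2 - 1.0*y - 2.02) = -4.8*y^2 + 5.22*y + 3.78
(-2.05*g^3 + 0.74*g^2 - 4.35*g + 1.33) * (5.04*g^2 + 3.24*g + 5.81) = -10.332*g^5 - 2.9124*g^4 - 31.4369*g^3 - 3.0914*g^2 - 20.9643*g + 7.7273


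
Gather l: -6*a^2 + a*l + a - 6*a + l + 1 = -6*a^2 - 5*a + l*(a + 1) + 1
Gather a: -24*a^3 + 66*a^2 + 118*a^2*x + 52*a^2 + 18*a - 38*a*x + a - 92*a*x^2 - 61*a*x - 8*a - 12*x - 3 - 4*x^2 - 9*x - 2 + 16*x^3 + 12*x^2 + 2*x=-24*a^3 + a^2*(118*x + 118) + a*(-92*x^2 - 99*x + 11) + 16*x^3 + 8*x^2 - 19*x - 5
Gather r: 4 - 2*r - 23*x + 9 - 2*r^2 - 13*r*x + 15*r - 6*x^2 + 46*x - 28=-2*r^2 + r*(13 - 13*x) - 6*x^2 + 23*x - 15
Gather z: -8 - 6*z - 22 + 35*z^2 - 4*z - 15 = 35*z^2 - 10*z - 45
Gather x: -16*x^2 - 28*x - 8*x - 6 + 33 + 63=-16*x^2 - 36*x + 90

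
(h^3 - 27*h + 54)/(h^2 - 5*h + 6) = (h^2 + 3*h - 18)/(h - 2)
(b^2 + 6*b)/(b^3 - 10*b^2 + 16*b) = (b + 6)/(b^2 - 10*b + 16)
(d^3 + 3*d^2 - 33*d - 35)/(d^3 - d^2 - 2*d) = (d^2 + 2*d - 35)/(d*(d - 2))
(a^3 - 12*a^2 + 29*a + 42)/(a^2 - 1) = (a^2 - 13*a + 42)/(a - 1)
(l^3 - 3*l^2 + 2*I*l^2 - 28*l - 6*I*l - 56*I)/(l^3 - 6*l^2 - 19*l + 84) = (l + 2*I)/(l - 3)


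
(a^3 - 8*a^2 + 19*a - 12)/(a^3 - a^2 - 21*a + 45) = (a^2 - 5*a + 4)/(a^2 + 2*a - 15)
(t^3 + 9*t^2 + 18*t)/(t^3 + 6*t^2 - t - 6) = t*(t + 3)/(t^2 - 1)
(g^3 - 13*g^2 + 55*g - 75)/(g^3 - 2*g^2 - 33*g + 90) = (g - 5)/(g + 6)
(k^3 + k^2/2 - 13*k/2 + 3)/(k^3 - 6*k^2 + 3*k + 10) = (2*k^2 + 5*k - 3)/(2*(k^2 - 4*k - 5))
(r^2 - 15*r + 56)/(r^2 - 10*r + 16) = (r - 7)/(r - 2)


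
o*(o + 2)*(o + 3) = o^3 + 5*o^2 + 6*o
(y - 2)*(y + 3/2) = y^2 - y/2 - 3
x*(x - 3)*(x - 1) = x^3 - 4*x^2 + 3*x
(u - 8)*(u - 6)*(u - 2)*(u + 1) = u^4 - 15*u^3 + 60*u^2 - 20*u - 96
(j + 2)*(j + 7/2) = j^2 + 11*j/2 + 7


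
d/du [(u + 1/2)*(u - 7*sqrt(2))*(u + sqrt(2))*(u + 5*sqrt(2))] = 4*u^3 - 3*sqrt(2)*u^2 + 3*u^2/2 - 148*u - sqrt(2)*u - 70*sqrt(2) - 37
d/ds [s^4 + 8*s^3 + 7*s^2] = 2*s*(2*s^2 + 12*s + 7)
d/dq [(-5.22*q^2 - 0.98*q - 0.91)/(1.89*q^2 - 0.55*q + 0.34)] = (4.7232*q^2 - 0.1098*q - 0.8337)/(3.5721*q^4 - 2.079*q^3 + 1.5877*q^2 - 0.374*q + 0.1156)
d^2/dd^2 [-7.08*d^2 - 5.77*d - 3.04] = -14.1600000000000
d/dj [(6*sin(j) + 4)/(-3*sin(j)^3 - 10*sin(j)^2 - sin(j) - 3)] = 2*(18*sin(j)^3 + 48*sin(j)^2 + 40*sin(j) - 7)*cos(j)/(3*sin(j)^3 + 10*sin(j)^2 + sin(j) + 3)^2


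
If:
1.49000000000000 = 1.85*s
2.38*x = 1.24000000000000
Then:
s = 0.81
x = 0.52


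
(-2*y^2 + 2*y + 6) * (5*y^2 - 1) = -10*y^4 + 10*y^3 + 32*y^2 - 2*y - 6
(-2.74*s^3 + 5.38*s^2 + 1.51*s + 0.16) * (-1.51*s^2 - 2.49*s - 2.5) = 4.1374*s^5 - 1.3012*s^4 - 8.8263*s^3 - 17.4515*s^2 - 4.1734*s - 0.4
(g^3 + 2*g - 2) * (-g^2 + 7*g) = -g^5 + 7*g^4 - 2*g^3 + 16*g^2 - 14*g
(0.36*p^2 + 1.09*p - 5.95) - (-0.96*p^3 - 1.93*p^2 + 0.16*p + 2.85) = 0.96*p^3 + 2.29*p^2 + 0.93*p - 8.8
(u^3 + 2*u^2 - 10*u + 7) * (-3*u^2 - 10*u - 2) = -3*u^5 - 16*u^4 + 8*u^3 + 75*u^2 - 50*u - 14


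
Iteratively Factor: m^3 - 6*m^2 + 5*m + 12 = (m + 1)*(m^2 - 7*m + 12) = (m - 3)*(m + 1)*(m - 4)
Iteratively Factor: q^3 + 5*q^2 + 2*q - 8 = (q + 2)*(q^2 + 3*q - 4) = (q - 1)*(q + 2)*(q + 4)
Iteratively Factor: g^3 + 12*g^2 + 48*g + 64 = (g + 4)*(g^2 + 8*g + 16) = (g + 4)^2*(g + 4)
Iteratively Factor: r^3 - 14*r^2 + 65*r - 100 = (r - 5)*(r^2 - 9*r + 20) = (r - 5)^2*(r - 4)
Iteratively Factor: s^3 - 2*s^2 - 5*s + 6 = (s + 2)*(s^2 - 4*s + 3) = (s - 1)*(s + 2)*(s - 3)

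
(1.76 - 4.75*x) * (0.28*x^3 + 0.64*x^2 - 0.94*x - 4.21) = -1.33*x^4 - 2.5472*x^3 + 5.5914*x^2 + 18.3431*x - 7.4096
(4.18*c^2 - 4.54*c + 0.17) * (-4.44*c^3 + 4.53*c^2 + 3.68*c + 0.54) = -18.5592*c^5 + 39.093*c^4 - 5.9386*c^3 - 13.6799*c^2 - 1.826*c + 0.0918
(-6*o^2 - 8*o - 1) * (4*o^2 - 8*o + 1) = -24*o^4 + 16*o^3 + 54*o^2 - 1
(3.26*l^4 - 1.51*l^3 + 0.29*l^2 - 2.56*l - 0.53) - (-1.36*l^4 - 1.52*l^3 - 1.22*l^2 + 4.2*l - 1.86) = 4.62*l^4 + 0.01*l^3 + 1.51*l^2 - 6.76*l + 1.33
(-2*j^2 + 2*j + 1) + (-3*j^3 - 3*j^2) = -3*j^3 - 5*j^2 + 2*j + 1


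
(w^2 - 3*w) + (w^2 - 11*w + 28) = 2*w^2 - 14*w + 28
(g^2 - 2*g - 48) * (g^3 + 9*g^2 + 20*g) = g^5 + 7*g^4 - 46*g^3 - 472*g^2 - 960*g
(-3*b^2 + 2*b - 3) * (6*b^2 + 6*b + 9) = -18*b^4 - 6*b^3 - 33*b^2 - 27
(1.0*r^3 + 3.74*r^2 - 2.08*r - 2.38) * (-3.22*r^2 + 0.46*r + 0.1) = -3.22*r^5 - 11.5828*r^4 + 8.518*r^3 + 7.0808*r^2 - 1.3028*r - 0.238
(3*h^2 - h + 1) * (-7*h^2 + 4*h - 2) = -21*h^4 + 19*h^3 - 17*h^2 + 6*h - 2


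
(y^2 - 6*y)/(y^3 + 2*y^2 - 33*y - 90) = y/(y^2 + 8*y + 15)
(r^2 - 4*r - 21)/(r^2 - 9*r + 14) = (r + 3)/(r - 2)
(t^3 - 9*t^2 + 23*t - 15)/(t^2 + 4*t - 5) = (t^2 - 8*t + 15)/(t + 5)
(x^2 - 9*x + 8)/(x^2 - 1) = (x - 8)/(x + 1)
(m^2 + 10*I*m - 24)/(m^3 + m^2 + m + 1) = (m^2 + 10*I*m - 24)/(m^3 + m^2 + m + 1)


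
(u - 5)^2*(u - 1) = u^3 - 11*u^2 + 35*u - 25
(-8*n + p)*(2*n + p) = -16*n^2 - 6*n*p + p^2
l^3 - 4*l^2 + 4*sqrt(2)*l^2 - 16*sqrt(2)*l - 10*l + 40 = (l - 4)*(l - sqrt(2))*(l + 5*sqrt(2))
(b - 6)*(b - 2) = b^2 - 8*b + 12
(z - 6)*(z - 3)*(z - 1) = z^3 - 10*z^2 + 27*z - 18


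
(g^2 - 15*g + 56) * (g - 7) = g^3 - 22*g^2 + 161*g - 392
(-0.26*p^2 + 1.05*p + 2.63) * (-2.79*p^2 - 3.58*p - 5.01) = 0.7254*p^4 - 1.9987*p^3 - 9.7941*p^2 - 14.6759*p - 13.1763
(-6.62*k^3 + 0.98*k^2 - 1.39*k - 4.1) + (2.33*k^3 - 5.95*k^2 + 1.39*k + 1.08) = -4.29*k^3 - 4.97*k^2 - 3.02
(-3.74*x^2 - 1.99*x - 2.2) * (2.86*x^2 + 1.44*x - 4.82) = -10.6964*x^4 - 11.077*x^3 + 8.8692*x^2 + 6.4238*x + 10.604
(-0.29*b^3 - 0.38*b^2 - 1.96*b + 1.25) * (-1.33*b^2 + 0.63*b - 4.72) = 0.3857*b^5 + 0.3227*b^4 + 3.7362*b^3 - 1.1037*b^2 + 10.0387*b - 5.9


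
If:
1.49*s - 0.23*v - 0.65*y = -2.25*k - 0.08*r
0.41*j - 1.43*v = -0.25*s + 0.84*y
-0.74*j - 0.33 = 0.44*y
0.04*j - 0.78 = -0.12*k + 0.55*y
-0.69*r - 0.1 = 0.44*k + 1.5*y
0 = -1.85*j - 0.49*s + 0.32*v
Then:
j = 0.36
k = 0.17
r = 2.70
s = -0.87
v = 0.75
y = -1.36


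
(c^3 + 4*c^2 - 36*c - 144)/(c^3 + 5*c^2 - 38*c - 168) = (c + 6)/(c + 7)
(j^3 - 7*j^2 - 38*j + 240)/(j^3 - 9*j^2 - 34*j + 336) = (j - 5)/(j - 7)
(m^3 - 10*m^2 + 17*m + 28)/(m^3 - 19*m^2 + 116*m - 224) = (m + 1)/(m - 8)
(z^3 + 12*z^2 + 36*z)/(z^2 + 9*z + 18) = z*(z + 6)/(z + 3)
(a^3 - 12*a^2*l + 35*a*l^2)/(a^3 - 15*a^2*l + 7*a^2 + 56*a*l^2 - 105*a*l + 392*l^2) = a*(a - 5*l)/(a^2 - 8*a*l + 7*a - 56*l)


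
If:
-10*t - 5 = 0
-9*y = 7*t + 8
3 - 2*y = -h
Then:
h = -4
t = -1/2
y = -1/2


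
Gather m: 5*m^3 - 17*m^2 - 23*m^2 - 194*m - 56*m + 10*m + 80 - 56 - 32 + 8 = 5*m^3 - 40*m^2 - 240*m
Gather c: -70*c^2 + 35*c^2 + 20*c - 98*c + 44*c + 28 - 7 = -35*c^2 - 34*c + 21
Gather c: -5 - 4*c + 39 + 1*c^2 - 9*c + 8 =c^2 - 13*c + 42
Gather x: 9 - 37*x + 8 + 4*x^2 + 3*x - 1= 4*x^2 - 34*x + 16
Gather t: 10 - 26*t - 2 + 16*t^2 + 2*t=16*t^2 - 24*t + 8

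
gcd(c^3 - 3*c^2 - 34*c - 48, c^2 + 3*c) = c + 3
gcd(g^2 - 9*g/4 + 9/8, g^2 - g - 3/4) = g - 3/2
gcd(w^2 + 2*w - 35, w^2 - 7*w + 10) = w - 5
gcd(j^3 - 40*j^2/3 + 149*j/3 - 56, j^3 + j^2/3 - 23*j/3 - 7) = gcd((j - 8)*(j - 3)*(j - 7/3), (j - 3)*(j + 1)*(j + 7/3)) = j - 3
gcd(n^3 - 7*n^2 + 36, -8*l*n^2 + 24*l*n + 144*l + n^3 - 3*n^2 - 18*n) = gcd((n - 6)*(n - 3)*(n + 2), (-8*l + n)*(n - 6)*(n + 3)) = n - 6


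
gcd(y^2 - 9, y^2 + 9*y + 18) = y + 3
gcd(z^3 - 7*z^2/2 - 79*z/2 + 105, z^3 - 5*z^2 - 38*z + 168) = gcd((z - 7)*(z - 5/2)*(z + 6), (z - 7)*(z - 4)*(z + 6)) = z^2 - z - 42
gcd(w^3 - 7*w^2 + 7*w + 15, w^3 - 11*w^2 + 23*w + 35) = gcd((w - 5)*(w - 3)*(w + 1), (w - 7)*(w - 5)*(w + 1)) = w^2 - 4*w - 5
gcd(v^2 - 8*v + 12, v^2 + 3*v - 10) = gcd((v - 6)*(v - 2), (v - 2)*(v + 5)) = v - 2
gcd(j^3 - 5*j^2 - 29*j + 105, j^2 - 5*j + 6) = j - 3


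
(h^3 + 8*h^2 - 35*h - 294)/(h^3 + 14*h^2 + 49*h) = (h - 6)/h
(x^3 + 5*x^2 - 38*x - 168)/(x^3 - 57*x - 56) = (x^2 - 2*x - 24)/(x^2 - 7*x - 8)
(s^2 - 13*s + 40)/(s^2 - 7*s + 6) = (s^2 - 13*s + 40)/(s^2 - 7*s + 6)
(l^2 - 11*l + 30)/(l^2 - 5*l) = (l - 6)/l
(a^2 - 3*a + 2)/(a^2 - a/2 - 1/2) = 2*(a - 2)/(2*a + 1)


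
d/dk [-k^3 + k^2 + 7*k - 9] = -3*k^2 + 2*k + 7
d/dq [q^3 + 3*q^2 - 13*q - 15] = 3*q^2 + 6*q - 13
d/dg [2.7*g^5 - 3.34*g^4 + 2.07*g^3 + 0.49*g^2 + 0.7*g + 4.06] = 13.5*g^4 - 13.36*g^3 + 6.21*g^2 + 0.98*g + 0.7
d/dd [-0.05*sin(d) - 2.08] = -0.05*cos(d)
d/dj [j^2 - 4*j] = 2*j - 4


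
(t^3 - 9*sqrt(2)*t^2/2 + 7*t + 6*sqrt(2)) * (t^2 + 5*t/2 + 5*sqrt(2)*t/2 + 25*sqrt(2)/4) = t^5 - 2*sqrt(2)*t^4 + 5*t^4/2 - 31*t^3/2 - 5*sqrt(2)*t^3 - 155*t^2/4 + 47*sqrt(2)*t^2/2 + 30*t + 235*sqrt(2)*t/4 + 75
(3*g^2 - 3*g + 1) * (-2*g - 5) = -6*g^3 - 9*g^2 + 13*g - 5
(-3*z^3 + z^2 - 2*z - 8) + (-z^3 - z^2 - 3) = -4*z^3 - 2*z - 11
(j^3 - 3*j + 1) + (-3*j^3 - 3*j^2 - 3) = -2*j^3 - 3*j^2 - 3*j - 2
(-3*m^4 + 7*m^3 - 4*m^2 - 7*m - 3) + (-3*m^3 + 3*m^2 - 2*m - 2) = -3*m^4 + 4*m^3 - m^2 - 9*m - 5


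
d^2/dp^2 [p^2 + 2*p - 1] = 2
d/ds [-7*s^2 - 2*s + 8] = -14*s - 2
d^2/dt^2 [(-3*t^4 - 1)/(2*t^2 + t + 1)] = 2*(-12*t^6 - 18*t^5 - 27*t^4 - 24*t^3 - 30*t^2 - 6*t + 1)/(8*t^6 + 12*t^5 + 18*t^4 + 13*t^3 + 9*t^2 + 3*t + 1)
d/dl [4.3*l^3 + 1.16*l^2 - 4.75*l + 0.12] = 12.9*l^2 + 2.32*l - 4.75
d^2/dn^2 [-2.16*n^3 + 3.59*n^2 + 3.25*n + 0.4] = 7.18 - 12.96*n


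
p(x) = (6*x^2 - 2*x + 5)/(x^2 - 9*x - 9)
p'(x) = (9 - 2*x)*(6*x^2 - 2*x + 5)/(x^2 - 9*x - 9)^2 + (12*x - 2)/(x^2 - 9*x - 9) = (-52*x^2 - 118*x + 63)/(x^4 - 18*x^3 + 63*x^2 + 162*x + 81)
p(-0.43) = -1.41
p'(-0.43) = 4.26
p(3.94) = -3.12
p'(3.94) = -1.44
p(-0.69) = -3.99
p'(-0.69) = 22.35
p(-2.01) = 2.53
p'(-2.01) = 0.52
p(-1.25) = 4.43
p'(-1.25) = 8.89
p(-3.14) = 2.42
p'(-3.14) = -0.09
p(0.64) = -0.43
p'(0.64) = -0.16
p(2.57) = -1.55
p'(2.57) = -0.90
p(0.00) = -0.56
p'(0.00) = 0.78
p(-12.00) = 3.67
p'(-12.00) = -0.10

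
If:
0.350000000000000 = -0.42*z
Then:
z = -0.83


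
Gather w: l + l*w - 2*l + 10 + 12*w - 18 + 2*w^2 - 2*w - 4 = -l + 2*w^2 + w*(l + 10) - 12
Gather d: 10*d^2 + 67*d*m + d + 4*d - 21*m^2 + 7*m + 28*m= 10*d^2 + d*(67*m + 5) - 21*m^2 + 35*m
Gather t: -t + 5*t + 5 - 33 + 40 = 4*t + 12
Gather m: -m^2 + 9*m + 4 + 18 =-m^2 + 9*m + 22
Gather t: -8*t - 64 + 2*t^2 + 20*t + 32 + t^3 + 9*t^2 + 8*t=t^3 + 11*t^2 + 20*t - 32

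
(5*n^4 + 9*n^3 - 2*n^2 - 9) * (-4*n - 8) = -20*n^5 - 76*n^4 - 64*n^3 + 16*n^2 + 36*n + 72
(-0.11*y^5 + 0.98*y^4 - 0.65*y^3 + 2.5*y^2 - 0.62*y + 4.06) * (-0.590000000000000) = 0.0649*y^5 - 0.5782*y^4 + 0.3835*y^3 - 1.475*y^2 + 0.3658*y - 2.3954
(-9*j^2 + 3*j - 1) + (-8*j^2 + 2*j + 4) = -17*j^2 + 5*j + 3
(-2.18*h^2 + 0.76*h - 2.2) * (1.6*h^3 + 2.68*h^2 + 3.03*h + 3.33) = -3.488*h^5 - 4.6264*h^4 - 8.0886*h^3 - 10.8526*h^2 - 4.1352*h - 7.326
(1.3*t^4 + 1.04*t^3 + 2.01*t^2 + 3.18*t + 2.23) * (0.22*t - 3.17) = 0.286*t^5 - 3.8922*t^4 - 2.8546*t^3 - 5.6721*t^2 - 9.59*t - 7.0691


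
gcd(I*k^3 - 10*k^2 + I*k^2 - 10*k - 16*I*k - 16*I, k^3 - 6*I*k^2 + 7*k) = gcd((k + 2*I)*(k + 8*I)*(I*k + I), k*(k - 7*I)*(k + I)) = 1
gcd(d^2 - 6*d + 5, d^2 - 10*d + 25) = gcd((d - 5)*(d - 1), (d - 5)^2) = d - 5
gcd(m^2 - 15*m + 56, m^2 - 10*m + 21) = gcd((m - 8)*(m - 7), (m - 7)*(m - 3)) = m - 7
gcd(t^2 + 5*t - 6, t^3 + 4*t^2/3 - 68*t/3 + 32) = t + 6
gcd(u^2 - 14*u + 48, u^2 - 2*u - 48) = u - 8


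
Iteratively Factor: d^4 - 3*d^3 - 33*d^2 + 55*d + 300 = (d - 5)*(d^3 + 2*d^2 - 23*d - 60) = (d - 5)*(d + 3)*(d^2 - d - 20) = (d - 5)*(d + 3)*(d + 4)*(d - 5)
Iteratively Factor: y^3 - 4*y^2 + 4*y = (y - 2)*(y^2 - 2*y) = (y - 2)^2*(y)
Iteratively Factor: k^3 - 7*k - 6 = (k + 1)*(k^2 - k - 6) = (k - 3)*(k + 1)*(k + 2)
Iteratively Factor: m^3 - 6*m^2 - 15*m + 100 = (m - 5)*(m^2 - m - 20) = (m - 5)*(m + 4)*(m - 5)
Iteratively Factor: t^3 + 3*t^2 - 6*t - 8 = (t - 2)*(t^2 + 5*t + 4) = (t - 2)*(t + 4)*(t + 1)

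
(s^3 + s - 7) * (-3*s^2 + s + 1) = -3*s^5 + s^4 - 2*s^3 + 22*s^2 - 6*s - 7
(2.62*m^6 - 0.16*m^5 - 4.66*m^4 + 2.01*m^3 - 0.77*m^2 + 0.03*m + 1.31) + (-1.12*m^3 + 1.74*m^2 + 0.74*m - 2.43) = 2.62*m^6 - 0.16*m^5 - 4.66*m^4 + 0.89*m^3 + 0.97*m^2 + 0.77*m - 1.12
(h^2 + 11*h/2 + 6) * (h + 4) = h^3 + 19*h^2/2 + 28*h + 24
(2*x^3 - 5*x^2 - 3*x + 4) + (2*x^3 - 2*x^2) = 4*x^3 - 7*x^2 - 3*x + 4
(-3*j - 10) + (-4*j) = -7*j - 10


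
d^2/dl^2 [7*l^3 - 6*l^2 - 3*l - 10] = 42*l - 12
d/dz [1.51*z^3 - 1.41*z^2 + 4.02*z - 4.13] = 4.53*z^2 - 2.82*z + 4.02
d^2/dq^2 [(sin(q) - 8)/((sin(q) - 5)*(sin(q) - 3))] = (-sin(q)^5 + 24*sin(q)^4 - 100*sin(q)^3 - 136*sin(q)^2 + 1029*sin(q) - 544)/((sin(q) - 5)^3*(sin(q) - 3)^3)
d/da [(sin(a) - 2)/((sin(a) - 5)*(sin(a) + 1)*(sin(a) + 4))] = 2*(-sin(a)^3 + 3*sin(a)^2 - 31)*cos(a)/((sin(a) - 5)^2*(sin(a) + 1)^2*(sin(a) + 4)^2)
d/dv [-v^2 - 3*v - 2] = -2*v - 3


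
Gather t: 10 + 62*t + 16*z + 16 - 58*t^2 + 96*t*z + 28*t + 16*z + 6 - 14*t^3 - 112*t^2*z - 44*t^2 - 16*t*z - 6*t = -14*t^3 + t^2*(-112*z - 102) + t*(80*z + 84) + 32*z + 32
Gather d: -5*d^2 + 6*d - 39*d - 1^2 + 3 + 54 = -5*d^2 - 33*d + 56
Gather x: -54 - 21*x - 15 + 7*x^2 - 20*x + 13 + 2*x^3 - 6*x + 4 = 2*x^3 + 7*x^2 - 47*x - 52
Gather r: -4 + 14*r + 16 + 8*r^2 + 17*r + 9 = 8*r^2 + 31*r + 21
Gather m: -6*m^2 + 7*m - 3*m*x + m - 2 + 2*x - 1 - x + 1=-6*m^2 + m*(8 - 3*x) + x - 2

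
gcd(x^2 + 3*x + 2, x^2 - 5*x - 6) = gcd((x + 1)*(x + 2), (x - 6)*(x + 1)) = x + 1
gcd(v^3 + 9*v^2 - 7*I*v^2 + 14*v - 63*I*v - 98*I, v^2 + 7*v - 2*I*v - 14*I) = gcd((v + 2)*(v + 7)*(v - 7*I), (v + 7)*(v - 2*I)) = v + 7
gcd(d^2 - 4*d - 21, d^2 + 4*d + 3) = d + 3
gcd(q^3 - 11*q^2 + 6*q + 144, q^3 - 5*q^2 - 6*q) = q - 6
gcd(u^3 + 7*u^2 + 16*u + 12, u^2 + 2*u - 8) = 1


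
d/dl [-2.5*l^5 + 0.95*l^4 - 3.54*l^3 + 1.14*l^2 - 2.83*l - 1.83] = -12.5*l^4 + 3.8*l^3 - 10.62*l^2 + 2.28*l - 2.83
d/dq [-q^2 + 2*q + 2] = 2 - 2*q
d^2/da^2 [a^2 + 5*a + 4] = 2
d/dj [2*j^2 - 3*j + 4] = 4*j - 3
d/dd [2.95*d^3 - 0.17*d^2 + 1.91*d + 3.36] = 8.85*d^2 - 0.34*d + 1.91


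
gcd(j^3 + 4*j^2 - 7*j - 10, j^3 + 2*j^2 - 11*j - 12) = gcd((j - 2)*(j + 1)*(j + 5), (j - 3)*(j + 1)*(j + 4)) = j + 1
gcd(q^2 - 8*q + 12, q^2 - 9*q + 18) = q - 6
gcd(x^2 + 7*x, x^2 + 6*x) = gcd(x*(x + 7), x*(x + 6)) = x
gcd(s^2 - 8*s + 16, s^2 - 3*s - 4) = s - 4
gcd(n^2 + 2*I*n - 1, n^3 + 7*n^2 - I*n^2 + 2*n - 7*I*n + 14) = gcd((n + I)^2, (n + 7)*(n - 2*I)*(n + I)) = n + I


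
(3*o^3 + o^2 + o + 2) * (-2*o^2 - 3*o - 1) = -6*o^5 - 11*o^4 - 8*o^3 - 8*o^2 - 7*o - 2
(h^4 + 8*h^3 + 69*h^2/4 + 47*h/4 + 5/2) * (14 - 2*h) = -2*h^5 - 2*h^4 + 155*h^3/2 + 218*h^2 + 319*h/2 + 35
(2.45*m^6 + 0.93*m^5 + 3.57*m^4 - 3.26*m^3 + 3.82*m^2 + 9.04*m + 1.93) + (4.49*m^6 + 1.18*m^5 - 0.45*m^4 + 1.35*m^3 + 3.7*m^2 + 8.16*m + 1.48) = 6.94*m^6 + 2.11*m^5 + 3.12*m^4 - 1.91*m^3 + 7.52*m^2 + 17.2*m + 3.41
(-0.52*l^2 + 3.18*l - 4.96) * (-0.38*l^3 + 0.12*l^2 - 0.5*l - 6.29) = 0.1976*l^5 - 1.2708*l^4 + 2.5264*l^3 + 1.0856*l^2 - 17.5222*l + 31.1984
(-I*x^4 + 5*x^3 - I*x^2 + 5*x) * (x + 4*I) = -I*x^5 + 9*x^4 + 19*I*x^3 + 9*x^2 + 20*I*x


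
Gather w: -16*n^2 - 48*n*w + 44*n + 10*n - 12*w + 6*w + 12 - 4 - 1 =-16*n^2 + 54*n + w*(-48*n - 6) + 7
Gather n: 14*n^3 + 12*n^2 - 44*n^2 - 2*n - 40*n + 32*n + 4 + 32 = 14*n^3 - 32*n^2 - 10*n + 36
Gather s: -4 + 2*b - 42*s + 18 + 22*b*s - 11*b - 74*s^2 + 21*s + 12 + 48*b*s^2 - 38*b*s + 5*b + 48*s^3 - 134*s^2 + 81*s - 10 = -4*b + 48*s^3 + s^2*(48*b - 208) + s*(60 - 16*b) + 16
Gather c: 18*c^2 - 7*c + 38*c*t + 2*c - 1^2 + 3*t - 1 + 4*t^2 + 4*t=18*c^2 + c*(38*t - 5) + 4*t^2 + 7*t - 2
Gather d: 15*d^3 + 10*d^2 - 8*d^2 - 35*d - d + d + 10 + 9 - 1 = 15*d^3 + 2*d^2 - 35*d + 18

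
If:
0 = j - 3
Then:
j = 3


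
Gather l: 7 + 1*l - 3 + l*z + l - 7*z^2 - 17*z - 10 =l*(z + 2) - 7*z^2 - 17*z - 6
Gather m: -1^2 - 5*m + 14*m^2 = 14*m^2 - 5*m - 1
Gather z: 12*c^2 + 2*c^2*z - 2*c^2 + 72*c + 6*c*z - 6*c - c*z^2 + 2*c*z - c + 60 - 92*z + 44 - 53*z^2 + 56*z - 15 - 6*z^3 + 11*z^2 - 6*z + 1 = 10*c^2 + 65*c - 6*z^3 + z^2*(-c - 42) + z*(2*c^2 + 8*c - 42) + 90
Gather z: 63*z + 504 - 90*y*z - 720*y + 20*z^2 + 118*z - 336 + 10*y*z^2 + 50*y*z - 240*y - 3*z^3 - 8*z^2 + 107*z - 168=-960*y - 3*z^3 + z^2*(10*y + 12) + z*(288 - 40*y)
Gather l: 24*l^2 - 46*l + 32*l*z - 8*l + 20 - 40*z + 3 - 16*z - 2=24*l^2 + l*(32*z - 54) - 56*z + 21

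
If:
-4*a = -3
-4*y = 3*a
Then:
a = 3/4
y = -9/16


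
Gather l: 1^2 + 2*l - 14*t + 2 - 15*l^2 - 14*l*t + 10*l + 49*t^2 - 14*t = -15*l^2 + l*(12 - 14*t) + 49*t^2 - 28*t + 3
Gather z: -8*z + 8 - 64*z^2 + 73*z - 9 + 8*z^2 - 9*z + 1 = -56*z^2 + 56*z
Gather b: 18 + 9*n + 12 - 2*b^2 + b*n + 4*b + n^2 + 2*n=-2*b^2 + b*(n + 4) + n^2 + 11*n + 30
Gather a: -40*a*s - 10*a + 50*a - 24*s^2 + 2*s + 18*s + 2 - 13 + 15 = a*(40 - 40*s) - 24*s^2 + 20*s + 4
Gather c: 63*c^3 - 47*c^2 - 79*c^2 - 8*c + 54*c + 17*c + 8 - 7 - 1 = 63*c^3 - 126*c^2 + 63*c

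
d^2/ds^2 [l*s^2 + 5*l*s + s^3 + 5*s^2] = 2*l + 6*s + 10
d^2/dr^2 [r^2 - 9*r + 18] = 2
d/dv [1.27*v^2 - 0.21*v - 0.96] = 2.54*v - 0.21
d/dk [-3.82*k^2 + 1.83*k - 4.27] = 1.83 - 7.64*k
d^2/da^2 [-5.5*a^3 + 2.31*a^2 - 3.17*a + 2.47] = 4.62 - 33.0*a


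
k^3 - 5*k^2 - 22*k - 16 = (k - 8)*(k + 1)*(k + 2)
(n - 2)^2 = n^2 - 4*n + 4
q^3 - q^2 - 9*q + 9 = (q - 3)*(q - 1)*(q + 3)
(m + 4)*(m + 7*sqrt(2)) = m^2 + 4*m + 7*sqrt(2)*m + 28*sqrt(2)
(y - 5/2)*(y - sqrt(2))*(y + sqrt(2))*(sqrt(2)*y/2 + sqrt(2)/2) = sqrt(2)*y^4/2 - 3*sqrt(2)*y^3/4 - 9*sqrt(2)*y^2/4 + 3*sqrt(2)*y/2 + 5*sqrt(2)/2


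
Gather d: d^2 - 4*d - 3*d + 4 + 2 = d^2 - 7*d + 6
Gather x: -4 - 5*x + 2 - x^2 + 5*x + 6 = 4 - x^2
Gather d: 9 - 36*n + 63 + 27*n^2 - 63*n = 27*n^2 - 99*n + 72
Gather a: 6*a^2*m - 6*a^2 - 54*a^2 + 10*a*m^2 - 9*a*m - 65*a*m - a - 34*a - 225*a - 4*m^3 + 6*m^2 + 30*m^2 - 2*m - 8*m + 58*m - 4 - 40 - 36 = a^2*(6*m - 60) + a*(10*m^2 - 74*m - 260) - 4*m^3 + 36*m^2 + 48*m - 80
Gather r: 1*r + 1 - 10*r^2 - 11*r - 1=-10*r^2 - 10*r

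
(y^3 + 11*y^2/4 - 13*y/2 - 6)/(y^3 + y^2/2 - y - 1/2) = (4*y^3 + 11*y^2 - 26*y - 24)/(2*(2*y^3 + y^2 - 2*y - 1))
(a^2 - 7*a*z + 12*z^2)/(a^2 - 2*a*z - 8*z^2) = (a - 3*z)/(a + 2*z)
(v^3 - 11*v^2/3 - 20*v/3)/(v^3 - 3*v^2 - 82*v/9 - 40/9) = 3*v/(3*v + 2)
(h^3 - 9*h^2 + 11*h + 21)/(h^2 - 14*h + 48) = (h^3 - 9*h^2 + 11*h + 21)/(h^2 - 14*h + 48)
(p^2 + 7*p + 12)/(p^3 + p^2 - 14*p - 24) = (p + 4)/(p^2 - 2*p - 8)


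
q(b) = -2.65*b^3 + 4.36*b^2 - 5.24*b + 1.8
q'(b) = -7.95*b^2 + 8.72*b - 5.24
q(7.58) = -941.54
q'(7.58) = -395.92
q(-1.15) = 17.62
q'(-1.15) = -25.78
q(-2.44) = 79.04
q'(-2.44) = -73.85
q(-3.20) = 150.05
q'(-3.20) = -114.55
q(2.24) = -17.85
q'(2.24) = -25.60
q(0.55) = -0.20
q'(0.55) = -2.85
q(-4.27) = 309.98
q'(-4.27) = -187.43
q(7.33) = -846.01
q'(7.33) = -368.47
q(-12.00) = 5271.72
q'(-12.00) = -1254.68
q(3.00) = -46.23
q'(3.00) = -50.63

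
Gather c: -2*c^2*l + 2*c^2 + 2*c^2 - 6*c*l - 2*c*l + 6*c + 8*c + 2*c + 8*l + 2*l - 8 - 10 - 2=c^2*(4 - 2*l) + c*(16 - 8*l) + 10*l - 20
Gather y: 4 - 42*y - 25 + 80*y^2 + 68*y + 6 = 80*y^2 + 26*y - 15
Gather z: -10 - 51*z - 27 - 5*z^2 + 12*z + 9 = -5*z^2 - 39*z - 28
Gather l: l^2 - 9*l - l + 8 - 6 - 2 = l^2 - 10*l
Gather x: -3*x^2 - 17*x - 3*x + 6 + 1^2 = -3*x^2 - 20*x + 7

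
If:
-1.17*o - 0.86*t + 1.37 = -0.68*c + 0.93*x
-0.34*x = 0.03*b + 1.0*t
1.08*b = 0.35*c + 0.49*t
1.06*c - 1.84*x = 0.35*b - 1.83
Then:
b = 0.450344066088438*x - 0.617122177665669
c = 1.88454756899147*x - 1.93018185111602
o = 0.56026600326434*x + 0.0355167427840429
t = 0.0185136653299701 - 0.353510321982653*x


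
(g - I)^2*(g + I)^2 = g^4 + 2*g^2 + 1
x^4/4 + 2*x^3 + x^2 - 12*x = x*(x/4 + 1)*(x - 2)*(x + 6)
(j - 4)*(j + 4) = j^2 - 16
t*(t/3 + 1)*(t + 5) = t^3/3 + 8*t^2/3 + 5*t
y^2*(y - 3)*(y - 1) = y^4 - 4*y^3 + 3*y^2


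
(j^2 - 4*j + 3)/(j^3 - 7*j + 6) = (j - 3)/(j^2 + j - 6)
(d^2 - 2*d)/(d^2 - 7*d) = (d - 2)/(d - 7)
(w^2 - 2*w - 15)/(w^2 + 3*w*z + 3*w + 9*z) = (w - 5)/(w + 3*z)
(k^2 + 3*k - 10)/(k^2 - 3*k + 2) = (k + 5)/(k - 1)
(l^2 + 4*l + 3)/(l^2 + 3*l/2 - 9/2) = 2*(l + 1)/(2*l - 3)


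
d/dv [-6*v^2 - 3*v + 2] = -12*v - 3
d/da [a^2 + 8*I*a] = 2*a + 8*I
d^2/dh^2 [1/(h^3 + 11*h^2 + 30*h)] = 2*(-h*(3*h + 11)*(h^2 + 11*h + 30) + (3*h^2 + 22*h + 30)^2)/(h^3*(h^2 + 11*h + 30)^3)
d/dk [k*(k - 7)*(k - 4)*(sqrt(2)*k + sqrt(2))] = sqrt(2)*(4*k^3 - 30*k^2 + 34*k + 28)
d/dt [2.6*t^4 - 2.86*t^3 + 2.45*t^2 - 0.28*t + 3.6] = 10.4*t^3 - 8.58*t^2 + 4.9*t - 0.28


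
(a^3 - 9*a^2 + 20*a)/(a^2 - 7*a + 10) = a*(a - 4)/(a - 2)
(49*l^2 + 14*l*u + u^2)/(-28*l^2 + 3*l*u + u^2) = (7*l + u)/(-4*l + u)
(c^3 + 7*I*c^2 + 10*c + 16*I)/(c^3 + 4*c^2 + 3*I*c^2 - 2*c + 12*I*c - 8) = (c^2 + 6*I*c + 16)/(c^2 + 2*c*(2 + I) + 8*I)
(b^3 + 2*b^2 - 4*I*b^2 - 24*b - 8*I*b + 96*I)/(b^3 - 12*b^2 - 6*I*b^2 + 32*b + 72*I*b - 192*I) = (b^2 + b*(6 - 4*I) - 24*I)/(b^2 + b*(-8 - 6*I) + 48*I)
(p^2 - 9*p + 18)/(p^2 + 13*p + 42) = (p^2 - 9*p + 18)/(p^2 + 13*p + 42)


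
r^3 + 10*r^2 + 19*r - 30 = (r - 1)*(r + 5)*(r + 6)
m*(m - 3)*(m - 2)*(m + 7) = m^4 + 2*m^3 - 29*m^2 + 42*m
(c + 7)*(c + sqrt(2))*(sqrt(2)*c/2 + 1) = sqrt(2)*c^3/2 + 2*c^2 + 7*sqrt(2)*c^2/2 + sqrt(2)*c + 14*c + 7*sqrt(2)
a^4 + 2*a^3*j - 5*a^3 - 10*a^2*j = a^2*(a - 5)*(a + 2*j)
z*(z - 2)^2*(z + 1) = z^4 - 3*z^3 + 4*z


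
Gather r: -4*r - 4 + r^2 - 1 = r^2 - 4*r - 5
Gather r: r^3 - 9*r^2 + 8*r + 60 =r^3 - 9*r^2 + 8*r + 60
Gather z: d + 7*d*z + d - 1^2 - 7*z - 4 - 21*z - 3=2*d + z*(7*d - 28) - 8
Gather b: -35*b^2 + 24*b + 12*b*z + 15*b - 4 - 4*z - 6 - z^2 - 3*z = -35*b^2 + b*(12*z + 39) - z^2 - 7*z - 10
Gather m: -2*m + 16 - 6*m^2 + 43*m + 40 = -6*m^2 + 41*m + 56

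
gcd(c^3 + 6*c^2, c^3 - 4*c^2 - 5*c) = c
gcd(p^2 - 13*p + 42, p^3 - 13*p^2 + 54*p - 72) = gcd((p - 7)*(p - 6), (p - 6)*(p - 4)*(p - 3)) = p - 6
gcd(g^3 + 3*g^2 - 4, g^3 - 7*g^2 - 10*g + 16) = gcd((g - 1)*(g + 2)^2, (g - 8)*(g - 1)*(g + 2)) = g^2 + g - 2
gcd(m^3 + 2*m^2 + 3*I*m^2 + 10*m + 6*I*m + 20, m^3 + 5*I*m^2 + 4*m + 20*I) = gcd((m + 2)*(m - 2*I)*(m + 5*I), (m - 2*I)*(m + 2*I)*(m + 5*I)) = m^2 + 3*I*m + 10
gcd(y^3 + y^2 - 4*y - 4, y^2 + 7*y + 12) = 1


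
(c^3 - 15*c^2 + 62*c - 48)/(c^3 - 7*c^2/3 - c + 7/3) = 3*(c^2 - 14*c + 48)/(3*c^2 - 4*c - 7)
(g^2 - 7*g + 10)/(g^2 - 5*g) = (g - 2)/g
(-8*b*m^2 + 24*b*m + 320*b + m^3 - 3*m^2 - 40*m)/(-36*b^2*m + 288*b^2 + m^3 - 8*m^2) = (8*b*m + 40*b - m^2 - 5*m)/(36*b^2 - m^2)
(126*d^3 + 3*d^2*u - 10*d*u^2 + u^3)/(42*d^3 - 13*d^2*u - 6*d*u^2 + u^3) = (-6*d + u)/(-2*d + u)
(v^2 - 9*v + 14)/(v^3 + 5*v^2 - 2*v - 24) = (v - 7)/(v^2 + 7*v + 12)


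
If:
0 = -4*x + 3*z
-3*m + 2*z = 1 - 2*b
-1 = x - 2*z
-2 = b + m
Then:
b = -33/25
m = -17/25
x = 3/5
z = 4/5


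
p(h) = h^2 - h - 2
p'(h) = 2*h - 1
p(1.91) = -0.26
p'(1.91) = 2.82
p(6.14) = 29.56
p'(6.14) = 11.28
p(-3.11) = 10.78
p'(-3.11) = -7.22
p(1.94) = -0.18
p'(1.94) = 2.88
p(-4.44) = 22.15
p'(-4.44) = -9.88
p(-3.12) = 10.85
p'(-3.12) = -7.24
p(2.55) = 1.95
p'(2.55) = 4.10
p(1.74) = -0.71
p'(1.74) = 2.48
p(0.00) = -2.00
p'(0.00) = -1.00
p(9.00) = 70.00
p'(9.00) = 17.00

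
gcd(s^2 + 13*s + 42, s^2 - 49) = s + 7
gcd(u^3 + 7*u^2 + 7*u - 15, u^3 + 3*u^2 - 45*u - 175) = u + 5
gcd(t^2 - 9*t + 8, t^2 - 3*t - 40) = t - 8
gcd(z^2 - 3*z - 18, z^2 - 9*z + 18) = z - 6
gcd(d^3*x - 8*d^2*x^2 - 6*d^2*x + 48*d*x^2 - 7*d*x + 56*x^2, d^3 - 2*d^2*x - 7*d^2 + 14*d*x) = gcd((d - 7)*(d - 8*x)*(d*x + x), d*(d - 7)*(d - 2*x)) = d - 7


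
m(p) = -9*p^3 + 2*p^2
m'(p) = -27*p^2 + 4*p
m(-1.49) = 34.21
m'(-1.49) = -65.90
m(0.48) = -0.53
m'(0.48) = -4.30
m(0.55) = -0.89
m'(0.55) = -5.97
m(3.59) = -390.64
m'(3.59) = -333.62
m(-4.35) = 778.66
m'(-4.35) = -528.31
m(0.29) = -0.05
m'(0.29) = -1.11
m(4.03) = -556.58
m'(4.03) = -422.38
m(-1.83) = 61.85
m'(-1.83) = -97.74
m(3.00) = -225.00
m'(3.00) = -231.00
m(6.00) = -1872.00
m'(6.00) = -948.00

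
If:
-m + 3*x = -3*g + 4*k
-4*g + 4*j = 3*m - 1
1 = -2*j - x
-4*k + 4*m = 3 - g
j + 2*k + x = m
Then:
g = -84/23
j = -121/46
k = 3/92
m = 39/23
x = 98/23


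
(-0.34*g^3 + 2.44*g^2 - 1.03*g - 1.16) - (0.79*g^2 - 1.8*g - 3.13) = -0.34*g^3 + 1.65*g^2 + 0.77*g + 1.97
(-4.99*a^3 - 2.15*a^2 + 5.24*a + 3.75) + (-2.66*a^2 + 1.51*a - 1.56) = -4.99*a^3 - 4.81*a^2 + 6.75*a + 2.19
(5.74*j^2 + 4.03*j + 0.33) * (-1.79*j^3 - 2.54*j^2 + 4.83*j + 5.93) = -10.2746*j^5 - 21.7933*j^4 + 16.8973*j^3 + 52.6649*j^2 + 25.4918*j + 1.9569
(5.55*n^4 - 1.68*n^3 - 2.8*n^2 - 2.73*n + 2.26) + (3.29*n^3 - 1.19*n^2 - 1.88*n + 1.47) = 5.55*n^4 + 1.61*n^3 - 3.99*n^2 - 4.61*n + 3.73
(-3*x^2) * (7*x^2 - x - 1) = -21*x^4 + 3*x^3 + 3*x^2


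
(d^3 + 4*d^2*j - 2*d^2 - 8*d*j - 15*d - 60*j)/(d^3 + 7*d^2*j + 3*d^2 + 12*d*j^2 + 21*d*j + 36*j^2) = (d - 5)/(d + 3*j)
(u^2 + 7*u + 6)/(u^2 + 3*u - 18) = (u + 1)/(u - 3)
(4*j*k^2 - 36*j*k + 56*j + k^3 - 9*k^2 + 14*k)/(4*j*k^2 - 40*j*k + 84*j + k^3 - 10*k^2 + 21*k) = (k - 2)/(k - 3)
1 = 1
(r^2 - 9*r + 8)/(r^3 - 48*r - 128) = (r - 1)/(r^2 + 8*r + 16)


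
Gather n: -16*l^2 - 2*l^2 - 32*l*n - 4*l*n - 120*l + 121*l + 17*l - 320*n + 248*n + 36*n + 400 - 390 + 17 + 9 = -18*l^2 + 18*l + n*(-36*l - 36) + 36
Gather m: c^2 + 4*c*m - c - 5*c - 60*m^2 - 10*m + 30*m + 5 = c^2 - 6*c - 60*m^2 + m*(4*c + 20) + 5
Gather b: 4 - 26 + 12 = -10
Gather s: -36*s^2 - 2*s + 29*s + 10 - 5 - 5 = -36*s^2 + 27*s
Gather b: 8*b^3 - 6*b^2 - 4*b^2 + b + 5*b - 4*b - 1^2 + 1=8*b^3 - 10*b^2 + 2*b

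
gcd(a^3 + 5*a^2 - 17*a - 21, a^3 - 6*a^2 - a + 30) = a - 3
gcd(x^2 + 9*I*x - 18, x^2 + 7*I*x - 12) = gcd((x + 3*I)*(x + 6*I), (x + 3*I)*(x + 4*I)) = x + 3*I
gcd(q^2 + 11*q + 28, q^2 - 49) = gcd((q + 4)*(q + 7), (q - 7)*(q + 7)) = q + 7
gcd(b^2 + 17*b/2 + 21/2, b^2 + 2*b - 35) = b + 7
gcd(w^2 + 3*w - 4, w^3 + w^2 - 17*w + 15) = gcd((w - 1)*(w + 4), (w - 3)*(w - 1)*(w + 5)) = w - 1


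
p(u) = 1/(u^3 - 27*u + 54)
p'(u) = (27 - 3*u^2)/(u^3 - 27*u + 54)^2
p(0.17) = 0.02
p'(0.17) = 0.01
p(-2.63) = 0.01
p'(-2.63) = 0.00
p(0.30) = 0.02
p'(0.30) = 0.01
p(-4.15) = 0.01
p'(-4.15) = -0.00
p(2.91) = 13.86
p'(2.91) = 306.36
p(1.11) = 0.04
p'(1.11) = 0.04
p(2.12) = 0.16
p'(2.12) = 0.34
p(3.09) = 13.58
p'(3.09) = -303.31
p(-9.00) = 0.00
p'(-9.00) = 0.00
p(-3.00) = 0.01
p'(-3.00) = 0.00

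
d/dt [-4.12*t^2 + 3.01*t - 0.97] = 3.01 - 8.24*t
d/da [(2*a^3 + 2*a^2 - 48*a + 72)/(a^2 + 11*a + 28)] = 2*(a^4 + 22*a^3 + 119*a^2 - 16*a - 1068)/(a^4 + 22*a^3 + 177*a^2 + 616*a + 784)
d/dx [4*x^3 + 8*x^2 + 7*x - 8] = 12*x^2 + 16*x + 7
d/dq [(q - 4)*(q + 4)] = 2*q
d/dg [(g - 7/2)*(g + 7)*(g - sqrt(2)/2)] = 3*g^2 - sqrt(2)*g + 7*g - 49/2 - 7*sqrt(2)/4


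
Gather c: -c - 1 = -c - 1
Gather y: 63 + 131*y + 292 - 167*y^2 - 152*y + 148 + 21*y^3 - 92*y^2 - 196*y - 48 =21*y^3 - 259*y^2 - 217*y + 455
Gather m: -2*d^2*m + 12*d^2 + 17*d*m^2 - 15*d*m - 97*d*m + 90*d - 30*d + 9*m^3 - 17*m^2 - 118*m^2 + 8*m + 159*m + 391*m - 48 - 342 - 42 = 12*d^2 + 60*d + 9*m^3 + m^2*(17*d - 135) + m*(-2*d^2 - 112*d + 558) - 432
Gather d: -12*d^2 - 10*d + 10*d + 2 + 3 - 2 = 3 - 12*d^2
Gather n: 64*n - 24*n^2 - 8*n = -24*n^2 + 56*n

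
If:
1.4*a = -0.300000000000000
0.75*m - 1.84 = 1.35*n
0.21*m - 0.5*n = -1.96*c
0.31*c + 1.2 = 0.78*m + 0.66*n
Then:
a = -0.21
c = -0.29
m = 1.75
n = -0.39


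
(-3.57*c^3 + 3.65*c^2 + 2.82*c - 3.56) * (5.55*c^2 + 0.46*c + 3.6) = -19.8135*c^5 + 18.6153*c^4 + 4.478*c^3 - 5.3208*c^2 + 8.5144*c - 12.816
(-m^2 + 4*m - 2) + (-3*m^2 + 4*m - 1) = -4*m^2 + 8*m - 3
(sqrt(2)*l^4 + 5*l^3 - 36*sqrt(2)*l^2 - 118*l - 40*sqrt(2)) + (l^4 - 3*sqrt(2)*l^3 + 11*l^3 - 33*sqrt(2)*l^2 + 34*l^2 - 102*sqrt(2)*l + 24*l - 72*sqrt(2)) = l^4 + sqrt(2)*l^4 - 3*sqrt(2)*l^3 + 16*l^3 - 69*sqrt(2)*l^2 + 34*l^2 - 102*sqrt(2)*l - 94*l - 112*sqrt(2)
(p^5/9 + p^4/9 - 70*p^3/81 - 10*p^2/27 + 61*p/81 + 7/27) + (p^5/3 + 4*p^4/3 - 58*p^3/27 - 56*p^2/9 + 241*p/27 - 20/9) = 4*p^5/9 + 13*p^4/9 - 244*p^3/81 - 178*p^2/27 + 784*p/81 - 53/27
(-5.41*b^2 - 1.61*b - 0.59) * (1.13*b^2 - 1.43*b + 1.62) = -6.1133*b^4 + 5.917*b^3 - 7.1286*b^2 - 1.7645*b - 0.9558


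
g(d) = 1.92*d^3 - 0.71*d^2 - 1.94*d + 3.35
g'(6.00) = 196.90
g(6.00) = 380.87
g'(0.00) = -1.94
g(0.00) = 3.35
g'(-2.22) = 29.60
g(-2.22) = -16.85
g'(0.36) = -1.70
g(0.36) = 2.65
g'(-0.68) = 1.69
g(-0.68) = 3.74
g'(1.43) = 7.81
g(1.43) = 4.74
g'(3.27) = 55.01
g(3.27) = 56.55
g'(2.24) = 23.78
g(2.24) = 17.02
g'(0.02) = -1.97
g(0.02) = 3.31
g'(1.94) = 16.98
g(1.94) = 10.93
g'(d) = 5.76*d^2 - 1.42*d - 1.94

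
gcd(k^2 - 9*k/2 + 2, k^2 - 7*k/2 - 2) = k - 4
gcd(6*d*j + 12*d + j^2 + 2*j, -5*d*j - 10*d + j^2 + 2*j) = j + 2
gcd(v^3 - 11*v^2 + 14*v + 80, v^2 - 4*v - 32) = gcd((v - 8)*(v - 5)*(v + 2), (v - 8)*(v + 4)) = v - 8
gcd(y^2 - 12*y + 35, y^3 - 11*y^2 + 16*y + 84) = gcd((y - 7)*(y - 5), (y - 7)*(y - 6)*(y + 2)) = y - 7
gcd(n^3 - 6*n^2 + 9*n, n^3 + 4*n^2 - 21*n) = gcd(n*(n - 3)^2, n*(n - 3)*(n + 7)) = n^2 - 3*n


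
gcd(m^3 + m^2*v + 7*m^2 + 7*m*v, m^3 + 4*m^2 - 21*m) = m^2 + 7*m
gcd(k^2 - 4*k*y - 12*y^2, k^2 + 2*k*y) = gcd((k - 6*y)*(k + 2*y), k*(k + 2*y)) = k + 2*y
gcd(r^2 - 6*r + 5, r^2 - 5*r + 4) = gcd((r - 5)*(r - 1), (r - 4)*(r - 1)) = r - 1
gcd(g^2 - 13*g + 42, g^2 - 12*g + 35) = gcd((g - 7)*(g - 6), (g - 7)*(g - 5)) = g - 7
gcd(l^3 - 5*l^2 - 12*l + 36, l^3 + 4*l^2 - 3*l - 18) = l^2 + l - 6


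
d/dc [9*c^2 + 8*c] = 18*c + 8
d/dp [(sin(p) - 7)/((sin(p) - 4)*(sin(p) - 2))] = (14*sin(p) + cos(p)^2 - 35)*cos(p)/((sin(p) - 4)^2*(sin(p) - 2)^2)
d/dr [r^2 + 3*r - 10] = 2*r + 3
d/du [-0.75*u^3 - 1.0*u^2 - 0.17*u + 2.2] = -2.25*u^2 - 2.0*u - 0.17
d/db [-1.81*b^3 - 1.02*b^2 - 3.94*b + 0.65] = -5.43*b^2 - 2.04*b - 3.94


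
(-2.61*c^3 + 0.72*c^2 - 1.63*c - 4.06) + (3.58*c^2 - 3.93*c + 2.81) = -2.61*c^3 + 4.3*c^2 - 5.56*c - 1.25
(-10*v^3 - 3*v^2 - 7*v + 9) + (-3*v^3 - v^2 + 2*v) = -13*v^3 - 4*v^2 - 5*v + 9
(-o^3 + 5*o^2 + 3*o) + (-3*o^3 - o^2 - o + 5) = -4*o^3 + 4*o^2 + 2*o + 5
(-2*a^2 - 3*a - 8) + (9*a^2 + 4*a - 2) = 7*a^2 + a - 10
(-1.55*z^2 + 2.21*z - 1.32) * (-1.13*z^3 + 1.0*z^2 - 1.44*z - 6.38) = 1.7515*z^5 - 4.0473*z^4 + 5.9336*z^3 + 5.3866*z^2 - 12.199*z + 8.4216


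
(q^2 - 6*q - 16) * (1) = q^2 - 6*q - 16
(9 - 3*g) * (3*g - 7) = -9*g^2 + 48*g - 63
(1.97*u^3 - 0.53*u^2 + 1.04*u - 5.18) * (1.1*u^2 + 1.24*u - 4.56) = 2.167*u^5 + 1.8598*u^4 - 8.4964*u^3 - 1.9916*u^2 - 11.1656*u + 23.6208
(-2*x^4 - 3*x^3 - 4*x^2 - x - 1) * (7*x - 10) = -14*x^5 - x^4 + 2*x^3 + 33*x^2 + 3*x + 10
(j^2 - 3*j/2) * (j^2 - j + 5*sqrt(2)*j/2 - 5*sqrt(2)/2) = j^4 - 5*j^3/2 + 5*sqrt(2)*j^3/2 - 25*sqrt(2)*j^2/4 + 3*j^2/2 + 15*sqrt(2)*j/4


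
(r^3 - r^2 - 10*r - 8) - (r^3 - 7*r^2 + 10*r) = 6*r^2 - 20*r - 8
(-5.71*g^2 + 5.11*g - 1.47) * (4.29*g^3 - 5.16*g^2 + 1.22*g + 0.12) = -24.4959*g^5 + 51.3855*g^4 - 39.6401*g^3 + 13.1342*g^2 - 1.1802*g - 0.1764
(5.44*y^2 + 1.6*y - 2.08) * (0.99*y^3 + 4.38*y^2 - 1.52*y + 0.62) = 5.3856*y^5 + 25.4112*y^4 - 3.32*y^3 - 8.1696*y^2 + 4.1536*y - 1.2896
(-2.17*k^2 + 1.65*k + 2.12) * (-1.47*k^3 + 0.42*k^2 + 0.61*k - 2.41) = 3.1899*k^5 - 3.3369*k^4 - 3.7471*k^3 + 7.1266*k^2 - 2.6833*k - 5.1092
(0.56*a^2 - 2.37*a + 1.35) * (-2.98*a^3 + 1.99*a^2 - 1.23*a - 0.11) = -1.6688*a^5 + 8.177*a^4 - 9.4281*a^3 + 5.54*a^2 - 1.3998*a - 0.1485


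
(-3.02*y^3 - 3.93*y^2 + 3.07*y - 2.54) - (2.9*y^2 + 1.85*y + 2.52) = -3.02*y^3 - 6.83*y^2 + 1.22*y - 5.06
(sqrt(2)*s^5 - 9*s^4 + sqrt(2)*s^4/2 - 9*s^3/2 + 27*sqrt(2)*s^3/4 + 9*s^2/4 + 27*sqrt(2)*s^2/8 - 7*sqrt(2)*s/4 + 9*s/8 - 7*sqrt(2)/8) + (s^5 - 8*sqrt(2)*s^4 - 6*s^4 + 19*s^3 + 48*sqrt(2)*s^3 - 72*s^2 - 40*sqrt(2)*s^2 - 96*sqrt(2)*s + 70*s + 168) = s^5 + sqrt(2)*s^5 - 15*s^4 - 15*sqrt(2)*s^4/2 + 29*s^3/2 + 219*sqrt(2)*s^3/4 - 279*s^2/4 - 293*sqrt(2)*s^2/8 - 391*sqrt(2)*s/4 + 569*s/8 - 7*sqrt(2)/8 + 168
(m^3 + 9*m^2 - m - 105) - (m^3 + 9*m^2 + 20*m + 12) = -21*m - 117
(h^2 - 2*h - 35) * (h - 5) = h^3 - 7*h^2 - 25*h + 175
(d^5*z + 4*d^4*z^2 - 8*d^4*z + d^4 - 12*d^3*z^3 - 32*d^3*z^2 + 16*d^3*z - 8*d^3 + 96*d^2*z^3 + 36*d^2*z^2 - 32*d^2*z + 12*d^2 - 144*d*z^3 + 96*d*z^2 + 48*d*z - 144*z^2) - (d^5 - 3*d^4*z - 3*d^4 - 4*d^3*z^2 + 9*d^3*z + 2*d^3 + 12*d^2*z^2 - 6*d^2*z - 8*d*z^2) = d^5*z - d^5 + 4*d^4*z^2 - 5*d^4*z + 4*d^4 - 12*d^3*z^3 - 28*d^3*z^2 + 7*d^3*z - 10*d^3 + 96*d^2*z^3 + 24*d^2*z^2 - 26*d^2*z + 12*d^2 - 144*d*z^3 + 104*d*z^2 + 48*d*z - 144*z^2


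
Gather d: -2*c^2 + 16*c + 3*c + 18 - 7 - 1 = -2*c^2 + 19*c + 10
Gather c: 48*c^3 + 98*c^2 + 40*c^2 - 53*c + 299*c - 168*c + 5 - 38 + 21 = 48*c^3 + 138*c^2 + 78*c - 12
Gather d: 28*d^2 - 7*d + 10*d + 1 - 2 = 28*d^2 + 3*d - 1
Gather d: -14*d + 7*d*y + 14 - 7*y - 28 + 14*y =d*(7*y - 14) + 7*y - 14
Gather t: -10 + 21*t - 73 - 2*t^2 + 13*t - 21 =-2*t^2 + 34*t - 104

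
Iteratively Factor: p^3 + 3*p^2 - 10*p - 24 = (p - 3)*(p^2 + 6*p + 8) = (p - 3)*(p + 4)*(p + 2)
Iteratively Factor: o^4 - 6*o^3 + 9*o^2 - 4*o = (o - 1)*(o^3 - 5*o^2 + 4*o) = o*(o - 1)*(o^2 - 5*o + 4) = o*(o - 1)^2*(o - 4)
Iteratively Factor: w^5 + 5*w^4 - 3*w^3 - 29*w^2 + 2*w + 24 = (w + 1)*(w^4 + 4*w^3 - 7*w^2 - 22*w + 24) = (w - 1)*(w + 1)*(w^3 + 5*w^2 - 2*w - 24) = (w - 2)*(w - 1)*(w + 1)*(w^2 + 7*w + 12) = (w - 2)*(w - 1)*(w + 1)*(w + 3)*(w + 4)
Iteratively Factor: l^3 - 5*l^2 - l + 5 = (l - 5)*(l^2 - 1) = (l - 5)*(l - 1)*(l + 1)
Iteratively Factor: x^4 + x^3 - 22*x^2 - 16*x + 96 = (x - 2)*(x^3 + 3*x^2 - 16*x - 48) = (x - 2)*(x + 4)*(x^2 - x - 12) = (x - 2)*(x + 3)*(x + 4)*(x - 4)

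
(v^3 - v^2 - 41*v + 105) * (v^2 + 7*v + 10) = v^5 + 6*v^4 - 38*v^3 - 192*v^2 + 325*v + 1050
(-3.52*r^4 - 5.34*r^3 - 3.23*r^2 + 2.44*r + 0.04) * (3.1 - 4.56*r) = 16.0512*r^5 + 13.4384*r^4 - 1.8252*r^3 - 21.1394*r^2 + 7.3816*r + 0.124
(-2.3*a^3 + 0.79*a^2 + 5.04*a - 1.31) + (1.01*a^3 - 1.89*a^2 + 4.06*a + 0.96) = -1.29*a^3 - 1.1*a^2 + 9.1*a - 0.35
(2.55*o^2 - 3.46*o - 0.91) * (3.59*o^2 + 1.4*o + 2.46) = 9.1545*o^4 - 8.8514*o^3 - 1.8379*o^2 - 9.7856*o - 2.2386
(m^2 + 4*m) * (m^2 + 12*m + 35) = m^4 + 16*m^3 + 83*m^2 + 140*m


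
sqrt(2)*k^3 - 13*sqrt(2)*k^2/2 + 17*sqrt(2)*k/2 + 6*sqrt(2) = (k - 4)*(k - 3)*(sqrt(2)*k + sqrt(2)/2)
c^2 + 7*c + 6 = (c + 1)*(c + 6)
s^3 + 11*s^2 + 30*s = s*(s + 5)*(s + 6)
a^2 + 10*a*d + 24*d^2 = (a + 4*d)*(a + 6*d)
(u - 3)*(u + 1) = u^2 - 2*u - 3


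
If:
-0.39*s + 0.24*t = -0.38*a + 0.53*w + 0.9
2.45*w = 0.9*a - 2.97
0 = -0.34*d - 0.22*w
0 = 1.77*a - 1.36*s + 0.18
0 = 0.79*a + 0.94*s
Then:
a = -0.06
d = 0.80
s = 0.05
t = 1.21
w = -1.23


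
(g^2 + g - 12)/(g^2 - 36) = (g^2 + g - 12)/(g^2 - 36)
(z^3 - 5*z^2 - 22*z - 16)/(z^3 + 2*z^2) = 1 - 7/z - 8/z^2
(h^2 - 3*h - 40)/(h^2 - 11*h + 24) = (h + 5)/(h - 3)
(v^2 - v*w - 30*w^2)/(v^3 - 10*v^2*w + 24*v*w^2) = (v + 5*w)/(v*(v - 4*w))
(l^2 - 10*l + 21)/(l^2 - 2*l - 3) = (l - 7)/(l + 1)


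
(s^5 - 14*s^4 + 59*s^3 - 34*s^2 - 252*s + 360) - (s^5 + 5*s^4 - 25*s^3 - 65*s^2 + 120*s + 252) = -19*s^4 + 84*s^3 + 31*s^2 - 372*s + 108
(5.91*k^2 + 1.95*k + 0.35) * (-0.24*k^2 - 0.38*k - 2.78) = -1.4184*k^4 - 2.7138*k^3 - 17.2548*k^2 - 5.554*k - 0.973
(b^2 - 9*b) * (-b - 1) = -b^3 + 8*b^2 + 9*b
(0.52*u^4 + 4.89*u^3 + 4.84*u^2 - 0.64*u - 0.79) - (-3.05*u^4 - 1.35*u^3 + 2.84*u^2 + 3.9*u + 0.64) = 3.57*u^4 + 6.24*u^3 + 2.0*u^2 - 4.54*u - 1.43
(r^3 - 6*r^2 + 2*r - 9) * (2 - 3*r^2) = -3*r^5 + 18*r^4 - 4*r^3 + 15*r^2 + 4*r - 18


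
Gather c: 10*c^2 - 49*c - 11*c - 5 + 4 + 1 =10*c^2 - 60*c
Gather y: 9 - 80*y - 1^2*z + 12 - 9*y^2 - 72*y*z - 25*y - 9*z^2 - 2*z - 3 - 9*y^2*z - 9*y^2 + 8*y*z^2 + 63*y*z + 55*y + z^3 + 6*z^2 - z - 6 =y^2*(-9*z - 18) + y*(8*z^2 - 9*z - 50) + z^3 - 3*z^2 - 4*z + 12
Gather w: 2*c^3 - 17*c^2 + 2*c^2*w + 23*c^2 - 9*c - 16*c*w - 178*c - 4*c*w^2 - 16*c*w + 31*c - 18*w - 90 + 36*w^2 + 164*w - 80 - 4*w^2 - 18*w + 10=2*c^3 + 6*c^2 - 156*c + w^2*(32 - 4*c) + w*(2*c^2 - 32*c + 128) - 160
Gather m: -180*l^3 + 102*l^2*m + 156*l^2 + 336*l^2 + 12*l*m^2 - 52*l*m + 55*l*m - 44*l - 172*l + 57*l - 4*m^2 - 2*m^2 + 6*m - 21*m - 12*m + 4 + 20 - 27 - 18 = -180*l^3 + 492*l^2 - 159*l + m^2*(12*l - 6) + m*(102*l^2 + 3*l - 27) - 21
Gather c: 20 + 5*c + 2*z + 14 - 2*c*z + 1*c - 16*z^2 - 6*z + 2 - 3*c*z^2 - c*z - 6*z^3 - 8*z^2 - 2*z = c*(-3*z^2 - 3*z + 6) - 6*z^3 - 24*z^2 - 6*z + 36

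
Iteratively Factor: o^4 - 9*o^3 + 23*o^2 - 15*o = (o)*(o^3 - 9*o^2 + 23*o - 15) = o*(o - 3)*(o^2 - 6*o + 5) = o*(o - 3)*(o - 1)*(o - 5)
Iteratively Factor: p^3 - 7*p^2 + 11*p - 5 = (p - 1)*(p^2 - 6*p + 5) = (p - 5)*(p - 1)*(p - 1)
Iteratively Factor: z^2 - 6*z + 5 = (z - 1)*(z - 5)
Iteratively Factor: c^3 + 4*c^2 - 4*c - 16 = (c + 4)*(c^2 - 4) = (c - 2)*(c + 4)*(c + 2)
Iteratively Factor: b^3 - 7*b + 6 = (b + 3)*(b^2 - 3*b + 2) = (b - 1)*(b + 3)*(b - 2)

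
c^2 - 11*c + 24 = (c - 8)*(c - 3)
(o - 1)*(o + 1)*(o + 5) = o^3 + 5*o^2 - o - 5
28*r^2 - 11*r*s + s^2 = (-7*r + s)*(-4*r + s)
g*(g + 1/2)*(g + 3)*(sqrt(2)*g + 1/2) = sqrt(2)*g^4 + g^3/2 + 7*sqrt(2)*g^3/2 + 7*g^2/4 + 3*sqrt(2)*g^2/2 + 3*g/4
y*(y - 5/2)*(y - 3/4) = y^3 - 13*y^2/4 + 15*y/8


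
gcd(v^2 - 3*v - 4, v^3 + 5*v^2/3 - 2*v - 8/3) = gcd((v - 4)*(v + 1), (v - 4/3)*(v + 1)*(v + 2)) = v + 1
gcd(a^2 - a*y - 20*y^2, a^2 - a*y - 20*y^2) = -a^2 + a*y + 20*y^2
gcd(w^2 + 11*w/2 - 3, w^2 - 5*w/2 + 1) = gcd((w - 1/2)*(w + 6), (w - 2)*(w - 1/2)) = w - 1/2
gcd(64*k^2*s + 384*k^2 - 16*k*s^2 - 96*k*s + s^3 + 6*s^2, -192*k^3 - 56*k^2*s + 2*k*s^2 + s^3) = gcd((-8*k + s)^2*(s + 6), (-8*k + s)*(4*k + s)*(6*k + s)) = -8*k + s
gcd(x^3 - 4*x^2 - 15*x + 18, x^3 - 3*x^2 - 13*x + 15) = x^2 + 2*x - 3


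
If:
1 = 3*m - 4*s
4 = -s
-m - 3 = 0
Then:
No Solution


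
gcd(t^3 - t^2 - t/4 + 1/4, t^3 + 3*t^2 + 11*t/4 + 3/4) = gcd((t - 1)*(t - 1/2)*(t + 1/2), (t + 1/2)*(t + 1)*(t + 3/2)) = t + 1/2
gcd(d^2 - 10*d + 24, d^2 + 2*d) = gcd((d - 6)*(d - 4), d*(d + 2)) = 1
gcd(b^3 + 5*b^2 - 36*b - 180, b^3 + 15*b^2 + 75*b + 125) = b + 5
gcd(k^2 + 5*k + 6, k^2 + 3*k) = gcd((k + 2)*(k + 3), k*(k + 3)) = k + 3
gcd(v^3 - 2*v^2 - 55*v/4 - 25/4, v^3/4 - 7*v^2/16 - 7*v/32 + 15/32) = 1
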